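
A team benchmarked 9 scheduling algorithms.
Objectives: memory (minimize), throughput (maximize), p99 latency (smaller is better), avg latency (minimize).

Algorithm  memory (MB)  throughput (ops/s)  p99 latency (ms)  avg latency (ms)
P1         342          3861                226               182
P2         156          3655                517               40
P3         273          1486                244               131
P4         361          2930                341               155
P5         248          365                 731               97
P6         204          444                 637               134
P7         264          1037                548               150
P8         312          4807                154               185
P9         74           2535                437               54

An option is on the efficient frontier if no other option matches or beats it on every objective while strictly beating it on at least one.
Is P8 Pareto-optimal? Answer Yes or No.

Yes

P1: worse on memory (342 vs 312).
P2: worse on throughput (3655 vs 4807).
P3: worse on throughput (1486 vs 4807).
P4: worse on memory (361 vs 312).
P5: worse on throughput (365 vs 4807).
P6: worse on throughput (444 vs 4807).
P7: worse on throughput (1037 vs 4807).
P9: worse on throughput (2535 vs 4807).
No option is at least as good as P8 on every objective and strictly better on one.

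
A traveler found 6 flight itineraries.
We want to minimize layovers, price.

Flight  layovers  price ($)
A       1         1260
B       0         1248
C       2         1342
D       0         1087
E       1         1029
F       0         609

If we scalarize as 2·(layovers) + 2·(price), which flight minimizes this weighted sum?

F

A: 2·1 + 2·1260 = 2522
B: 2·0 + 2·1248 = 2496
C: 2·2 + 2·1342 = 2688
D: 2·0 + 2·1087 = 2174
E: 2·1 + 2·1029 = 2060
F: 2·0 + 2·609 = 1218
Lowest: F at 1218.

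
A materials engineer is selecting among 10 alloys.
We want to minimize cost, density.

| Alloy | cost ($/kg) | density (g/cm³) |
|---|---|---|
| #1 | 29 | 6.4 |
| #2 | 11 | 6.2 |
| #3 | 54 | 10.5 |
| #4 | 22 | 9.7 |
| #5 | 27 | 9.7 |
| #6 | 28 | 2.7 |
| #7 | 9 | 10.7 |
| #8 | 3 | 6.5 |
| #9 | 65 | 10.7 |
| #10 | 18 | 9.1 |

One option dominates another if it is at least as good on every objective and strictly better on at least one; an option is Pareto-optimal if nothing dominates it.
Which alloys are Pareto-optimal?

#1: dominated by #2 (cost 11≤29, density 6.2≤6.4).
#2: not dominated.
#3: dominated by #1 (cost 29≤54, density 6.4≤10.5).
#4: dominated by #2 (cost 11≤22, density 6.2≤9.7).
#5: dominated by #2 (cost 11≤27, density 6.2≤9.7).
#6: not dominated (best density).
#7: dominated by #8 (cost 3≤9, density 6.5≤10.7).
#8: not dominated (best cost).
#9: dominated by #1 (cost 29≤65, density 6.4≤10.7).
#10: dominated by #2 (cost 11≤18, density 6.2≤9.1).

#2, #6, #8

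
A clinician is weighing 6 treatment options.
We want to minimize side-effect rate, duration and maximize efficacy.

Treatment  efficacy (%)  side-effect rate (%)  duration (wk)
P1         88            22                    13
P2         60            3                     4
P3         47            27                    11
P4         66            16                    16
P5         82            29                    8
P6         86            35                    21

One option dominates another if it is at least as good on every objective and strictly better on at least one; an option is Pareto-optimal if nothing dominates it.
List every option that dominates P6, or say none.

P1: efficacy 88≥86, side-effect rate 22≤35, duration 13≤21 — dominates P6.
Others (P2, P3, P4, P5) are each worse than P6 on at least one objective.

P1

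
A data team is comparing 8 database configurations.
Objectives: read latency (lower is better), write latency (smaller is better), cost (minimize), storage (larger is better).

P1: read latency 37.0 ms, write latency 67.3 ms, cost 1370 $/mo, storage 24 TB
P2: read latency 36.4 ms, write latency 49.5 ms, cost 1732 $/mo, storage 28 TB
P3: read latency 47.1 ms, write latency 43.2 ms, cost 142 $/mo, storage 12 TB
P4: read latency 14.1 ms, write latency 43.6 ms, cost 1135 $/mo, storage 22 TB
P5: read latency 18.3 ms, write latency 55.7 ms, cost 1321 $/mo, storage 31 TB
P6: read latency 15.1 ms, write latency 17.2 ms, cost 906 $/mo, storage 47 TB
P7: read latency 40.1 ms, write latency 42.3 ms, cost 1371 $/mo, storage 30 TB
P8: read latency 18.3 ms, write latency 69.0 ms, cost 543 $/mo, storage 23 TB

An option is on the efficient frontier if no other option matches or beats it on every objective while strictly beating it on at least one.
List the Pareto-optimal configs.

P3, P4, P6, P8

P1: dominated by P5 (read latency 18.3≤37.0, write latency 55.7≤67.3, cost 1321≤1370, storage 31≥24).
P2: dominated by P6 (read latency 15.1≤36.4, write latency 17.2≤49.5, cost 906≤1732, storage 47≥28).
P3: not dominated (best cost).
P4: not dominated (best read latency).
P5: dominated by P6 (read latency 15.1≤18.3, write latency 17.2≤55.7, cost 906≤1321, storage 47≥31).
P6: not dominated (best write latency).
P7: dominated by P6 (read latency 15.1≤40.1, write latency 17.2≤42.3, cost 906≤1371, storage 47≥30).
P8: not dominated.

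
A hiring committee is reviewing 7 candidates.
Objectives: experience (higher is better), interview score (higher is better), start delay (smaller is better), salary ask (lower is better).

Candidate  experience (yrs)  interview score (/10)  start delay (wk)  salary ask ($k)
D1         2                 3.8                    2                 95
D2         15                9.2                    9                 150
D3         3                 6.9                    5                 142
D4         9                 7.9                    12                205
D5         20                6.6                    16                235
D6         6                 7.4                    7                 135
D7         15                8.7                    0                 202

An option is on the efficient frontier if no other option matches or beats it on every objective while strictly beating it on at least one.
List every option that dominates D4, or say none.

D2: experience 15≥9, interview score 9.2≥7.9, start delay 9≤12, salary ask 150≤205 — dominates D4.
D7: experience 15≥9, interview score 8.7≥7.9, start delay 0≤12, salary ask 202≤205 — dominates D4.
Others (D1, D3, D5, D6) are each worse than D4 on at least one objective.

D2, D7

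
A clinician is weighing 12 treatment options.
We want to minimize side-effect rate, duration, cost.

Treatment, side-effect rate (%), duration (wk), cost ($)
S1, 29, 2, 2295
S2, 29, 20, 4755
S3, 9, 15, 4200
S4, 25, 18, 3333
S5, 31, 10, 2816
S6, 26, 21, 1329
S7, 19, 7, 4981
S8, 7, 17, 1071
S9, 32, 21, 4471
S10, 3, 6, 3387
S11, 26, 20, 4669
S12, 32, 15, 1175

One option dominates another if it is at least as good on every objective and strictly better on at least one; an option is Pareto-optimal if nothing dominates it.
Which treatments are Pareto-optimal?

S1: not dominated (best duration).
S2: dominated by S1 (side-effect rate 29≤29, duration 2≤20, cost 2295≤4755).
S3: dominated by S10 (side-effect rate 3≤9, duration 6≤15, cost 3387≤4200).
S4: dominated by S8 (side-effect rate 7≤25, duration 17≤18, cost 1071≤3333).
S5: dominated by S1 (side-effect rate 29≤31, duration 2≤10, cost 2295≤2816).
S6: dominated by S8 (side-effect rate 7≤26, duration 17≤21, cost 1071≤1329).
S7: dominated by S10 (side-effect rate 3≤19, duration 6≤7, cost 3387≤4981).
S8: not dominated (best cost).
S9: dominated by S1 (side-effect rate 29≤32, duration 2≤21, cost 2295≤4471).
S10: not dominated (best side-effect rate).
S11: dominated by S3 (side-effect rate 9≤26, duration 15≤20, cost 4200≤4669).
S12: not dominated.

S1, S8, S10, S12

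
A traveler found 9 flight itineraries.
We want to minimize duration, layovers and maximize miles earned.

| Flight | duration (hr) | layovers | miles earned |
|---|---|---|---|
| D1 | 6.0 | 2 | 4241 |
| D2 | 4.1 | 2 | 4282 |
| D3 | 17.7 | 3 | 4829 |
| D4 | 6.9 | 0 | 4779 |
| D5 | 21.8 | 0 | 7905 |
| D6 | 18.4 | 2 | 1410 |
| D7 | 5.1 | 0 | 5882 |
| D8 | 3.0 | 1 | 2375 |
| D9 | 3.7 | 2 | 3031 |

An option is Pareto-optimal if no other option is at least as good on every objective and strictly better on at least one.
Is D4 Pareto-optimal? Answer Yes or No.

No

D7 vs D4: duration 5.1≤6.9, layovers 0≤0, miles earned 5882≥4779 — D7 is at least as good on every objective and strictly better on at least one, so D7 dominates D4.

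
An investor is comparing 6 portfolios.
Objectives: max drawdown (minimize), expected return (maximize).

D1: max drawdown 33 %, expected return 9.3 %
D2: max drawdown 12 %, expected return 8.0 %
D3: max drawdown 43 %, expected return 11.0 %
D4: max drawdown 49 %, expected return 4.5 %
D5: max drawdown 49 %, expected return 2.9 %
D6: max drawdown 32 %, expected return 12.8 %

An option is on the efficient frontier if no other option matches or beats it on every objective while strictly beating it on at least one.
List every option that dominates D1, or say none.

D6: max drawdown 32≤33, expected return 12.8≥9.3 — dominates D1.
Others (D2, D3, D4, D5) are each worse than D1 on at least one objective.

D6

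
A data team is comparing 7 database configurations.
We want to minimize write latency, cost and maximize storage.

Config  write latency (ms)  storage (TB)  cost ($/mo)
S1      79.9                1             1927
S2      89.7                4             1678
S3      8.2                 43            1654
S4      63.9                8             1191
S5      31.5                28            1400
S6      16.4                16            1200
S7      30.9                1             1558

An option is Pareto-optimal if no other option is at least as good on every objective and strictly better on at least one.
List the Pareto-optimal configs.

S1: dominated by S3 (write latency 8.2≤79.9, storage 43≥1, cost 1654≤1927).
S2: dominated by S3 (write latency 8.2≤89.7, storage 43≥4, cost 1654≤1678).
S3: not dominated (best write latency).
S4: not dominated (best cost).
S5: not dominated.
S6: not dominated.
S7: dominated by S6 (write latency 16.4≤30.9, storage 16≥1, cost 1200≤1558).

S3, S4, S5, S6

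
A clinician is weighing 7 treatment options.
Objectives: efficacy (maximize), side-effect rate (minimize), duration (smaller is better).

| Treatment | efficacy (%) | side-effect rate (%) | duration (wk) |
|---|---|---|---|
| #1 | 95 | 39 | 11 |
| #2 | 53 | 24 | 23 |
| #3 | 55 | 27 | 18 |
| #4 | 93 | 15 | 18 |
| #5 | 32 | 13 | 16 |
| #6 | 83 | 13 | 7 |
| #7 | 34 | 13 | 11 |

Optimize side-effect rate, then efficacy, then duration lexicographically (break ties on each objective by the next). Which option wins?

#6

First minimize side-effect rate: best is 13, kept {#5, #6, #7}.
Then maximize efficacy: best is 83, kept {#6}.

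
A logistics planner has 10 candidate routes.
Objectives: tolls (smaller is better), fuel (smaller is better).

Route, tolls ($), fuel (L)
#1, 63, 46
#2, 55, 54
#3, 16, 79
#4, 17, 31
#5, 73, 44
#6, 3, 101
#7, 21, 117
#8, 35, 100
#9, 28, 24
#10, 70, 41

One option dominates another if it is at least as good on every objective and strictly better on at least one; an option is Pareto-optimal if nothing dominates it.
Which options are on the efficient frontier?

#3, #4, #6, #9

#1: dominated by #4 (tolls 17≤63, fuel 31≤46).
#2: dominated by #4 (tolls 17≤55, fuel 31≤54).
#3: not dominated.
#4: not dominated.
#5: dominated by #4 (tolls 17≤73, fuel 31≤44).
#6: not dominated (best tolls).
#7: dominated by #3 (tolls 16≤21, fuel 79≤117).
#8: dominated by #3 (tolls 16≤35, fuel 79≤100).
#9: not dominated (best fuel).
#10: dominated by #4 (tolls 17≤70, fuel 31≤41).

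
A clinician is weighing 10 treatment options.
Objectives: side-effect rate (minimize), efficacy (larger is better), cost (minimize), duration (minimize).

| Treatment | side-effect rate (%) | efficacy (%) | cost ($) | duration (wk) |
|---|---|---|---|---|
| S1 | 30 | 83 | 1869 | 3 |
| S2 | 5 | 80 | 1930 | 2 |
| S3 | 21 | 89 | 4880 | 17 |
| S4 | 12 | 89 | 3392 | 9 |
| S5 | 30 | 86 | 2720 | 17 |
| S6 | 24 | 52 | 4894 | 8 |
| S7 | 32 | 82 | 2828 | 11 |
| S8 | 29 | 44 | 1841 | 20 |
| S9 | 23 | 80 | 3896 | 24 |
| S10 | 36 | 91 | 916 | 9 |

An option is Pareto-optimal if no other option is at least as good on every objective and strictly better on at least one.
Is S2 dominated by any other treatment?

S1: worse on side-effect rate (30 vs 5).
S3: worse on side-effect rate (21 vs 5).
S4: worse on side-effect rate (12 vs 5).
S5: worse on side-effect rate (30 vs 5).
S6: worse on side-effect rate (24 vs 5).
S7: worse on side-effect rate (32 vs 5).
S8: worse on side-effect rate (29 vs 5).
S9: worse on side-effect rate (23 vs 5).
S10: worse on side-effect rate (36 vs 5).
No option is at least as good as S2 on every objective and strictly better on one.

No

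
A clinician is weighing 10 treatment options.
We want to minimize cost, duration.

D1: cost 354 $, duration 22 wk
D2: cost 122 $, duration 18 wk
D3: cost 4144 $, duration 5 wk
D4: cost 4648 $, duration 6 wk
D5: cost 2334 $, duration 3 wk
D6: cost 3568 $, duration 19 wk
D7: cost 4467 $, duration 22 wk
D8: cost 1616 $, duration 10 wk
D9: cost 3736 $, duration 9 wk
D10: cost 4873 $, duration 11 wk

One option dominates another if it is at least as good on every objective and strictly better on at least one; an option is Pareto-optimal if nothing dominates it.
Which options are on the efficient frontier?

D1: dominated by D2 (cost 122≤354, duration 18≤22).
D2: not dominated (best cost).
D3: dominated by D5 (cost 2334≤4144, duration 3≤5).
D4: dominated by D3 (cost 4144≤4648, duration 5≤6).
D5: not dominated (best duration).
D6: dominated by D2 (cost 122≤3568, duration 18≤19).
D7: dominated by D1 (cost 354≤4467, duration 22≤22).
D8: not dominated.
D9: dominated by D5 (cost 2334≤3736, duration 3≤9).
D10: dominated by D3 (cost 4144≤4873, duration 5≤11).

D2, D5, D8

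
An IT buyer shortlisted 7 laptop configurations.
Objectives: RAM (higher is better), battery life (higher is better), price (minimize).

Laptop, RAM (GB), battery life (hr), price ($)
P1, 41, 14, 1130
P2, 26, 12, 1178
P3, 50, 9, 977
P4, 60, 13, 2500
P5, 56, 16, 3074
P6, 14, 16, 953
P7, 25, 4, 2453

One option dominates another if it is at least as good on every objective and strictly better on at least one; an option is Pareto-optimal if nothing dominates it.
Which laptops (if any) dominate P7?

P1: RAM 41≥25, battery life 14≥4, price 1130≤2453 — dominates P7.
P2: RAM 26≥25, battery life 12≥4, price 1178≤2453 — dominates P7.
P3: RAM 50≥25, battery life 9≥4, price 977≤2453 — dominates P7.
Others (P4, P5, P6) are each worse than P7 on at least one objective.

P1, P2, P3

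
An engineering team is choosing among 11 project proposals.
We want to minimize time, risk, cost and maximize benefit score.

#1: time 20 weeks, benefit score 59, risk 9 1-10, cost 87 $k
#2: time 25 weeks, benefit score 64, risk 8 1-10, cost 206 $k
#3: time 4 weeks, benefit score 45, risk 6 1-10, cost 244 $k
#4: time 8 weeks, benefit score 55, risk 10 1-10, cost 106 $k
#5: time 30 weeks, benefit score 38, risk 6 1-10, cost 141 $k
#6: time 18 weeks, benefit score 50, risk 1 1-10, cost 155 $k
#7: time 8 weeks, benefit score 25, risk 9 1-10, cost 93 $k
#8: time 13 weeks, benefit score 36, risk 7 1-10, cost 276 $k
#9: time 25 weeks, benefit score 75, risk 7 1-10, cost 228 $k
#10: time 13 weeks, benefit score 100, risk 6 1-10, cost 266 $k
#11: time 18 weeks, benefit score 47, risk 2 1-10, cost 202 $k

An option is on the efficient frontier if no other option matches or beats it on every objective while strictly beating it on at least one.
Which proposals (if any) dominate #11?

#6: time 18≤18, benefit score 50≥47, risk 1≤2, cost 155≤202 — dominates #11.
Others (#1, #2, #3, #4, #5, #7, #8, #9, #10) are each worse than #11 on at least one objective.

#6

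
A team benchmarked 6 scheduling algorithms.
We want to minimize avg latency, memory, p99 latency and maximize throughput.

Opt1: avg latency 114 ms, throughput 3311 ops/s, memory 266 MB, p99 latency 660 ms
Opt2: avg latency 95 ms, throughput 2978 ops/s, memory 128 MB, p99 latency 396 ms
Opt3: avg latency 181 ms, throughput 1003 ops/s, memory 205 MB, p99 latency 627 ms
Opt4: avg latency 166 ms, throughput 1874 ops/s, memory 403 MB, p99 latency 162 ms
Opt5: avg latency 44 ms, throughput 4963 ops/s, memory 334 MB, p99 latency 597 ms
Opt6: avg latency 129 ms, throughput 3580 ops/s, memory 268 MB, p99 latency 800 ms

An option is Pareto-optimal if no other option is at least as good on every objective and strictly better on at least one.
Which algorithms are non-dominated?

Opt1, Opt2, Opt4, Opt5, Opt6

Opt1: not dominated.
Opt2: not dominated (best memory).
Opt3: dominated by Opt2 (avg latency 95≤181, throughput 2978≥1003, memory 128≤205, p99 latency 396≤627).
Opt4: not dominated (best p99 latency).
Opt5: not dominated (best avg latency).
Opt6: not dominated.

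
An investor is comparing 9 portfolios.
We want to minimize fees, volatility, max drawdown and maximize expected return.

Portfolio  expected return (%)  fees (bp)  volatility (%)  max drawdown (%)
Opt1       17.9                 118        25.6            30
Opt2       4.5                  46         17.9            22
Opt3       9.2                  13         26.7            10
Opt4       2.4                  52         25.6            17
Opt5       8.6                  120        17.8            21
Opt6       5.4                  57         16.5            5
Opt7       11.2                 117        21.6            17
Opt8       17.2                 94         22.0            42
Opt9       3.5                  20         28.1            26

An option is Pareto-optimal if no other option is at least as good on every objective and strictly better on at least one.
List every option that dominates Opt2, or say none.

none

Opt1: worse on fees (118 vs 46).
Opt3: worse on volatility (26.7 vs 17.9).
Opt4: worse on expected return (2.4 vs 4.5).
Opt5: worse on fees (120 vs 46).
Opt6: worse on fees (57 vs 46).
Opt7: worse on fees (117 vs 46).
Opt8: worse on fees (94 vs 46).
Opt9: worse on expected return (3.5 vs 4.5).
No option dominates Opt2.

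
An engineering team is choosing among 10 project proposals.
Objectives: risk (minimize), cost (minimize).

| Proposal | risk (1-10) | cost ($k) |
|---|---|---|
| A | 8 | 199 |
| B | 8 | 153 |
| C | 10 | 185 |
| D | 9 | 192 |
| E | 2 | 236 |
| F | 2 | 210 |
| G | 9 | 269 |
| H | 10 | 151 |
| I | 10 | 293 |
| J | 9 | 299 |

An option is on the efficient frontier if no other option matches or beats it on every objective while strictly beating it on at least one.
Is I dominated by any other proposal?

Yes

A vs I: risk 8≤10, cost 199≤293 — A is at least as good on every objective and strictly better on at least one, so A dominates I.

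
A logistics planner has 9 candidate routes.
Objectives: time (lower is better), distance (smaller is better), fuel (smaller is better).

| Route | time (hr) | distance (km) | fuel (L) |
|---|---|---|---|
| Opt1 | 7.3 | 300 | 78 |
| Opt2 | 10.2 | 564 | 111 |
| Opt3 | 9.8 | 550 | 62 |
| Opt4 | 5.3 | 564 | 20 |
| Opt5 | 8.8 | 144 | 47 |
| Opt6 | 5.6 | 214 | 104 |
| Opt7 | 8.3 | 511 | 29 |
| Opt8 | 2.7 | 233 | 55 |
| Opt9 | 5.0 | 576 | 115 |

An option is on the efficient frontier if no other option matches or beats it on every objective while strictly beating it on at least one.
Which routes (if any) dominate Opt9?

Opt8

Opt8: time 2.7≤5.0, distance 233≤576, fuel 55≤115 — dominates Opt9.
Others (Opt1, Opt2, Opt3, Opt4, Opt5, Opt6, Opt7) are each worse than Opt9 on at least one objective.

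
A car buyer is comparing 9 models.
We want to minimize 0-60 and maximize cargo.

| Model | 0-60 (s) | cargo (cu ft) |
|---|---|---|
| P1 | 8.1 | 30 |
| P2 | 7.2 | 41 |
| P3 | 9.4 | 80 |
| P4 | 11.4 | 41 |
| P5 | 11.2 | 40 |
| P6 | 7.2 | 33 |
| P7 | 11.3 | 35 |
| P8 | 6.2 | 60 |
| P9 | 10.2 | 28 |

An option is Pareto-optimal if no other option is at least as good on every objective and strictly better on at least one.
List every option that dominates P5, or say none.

P2: 0-60 7.2≤11.2, cargo 41≥40 — dominates P5.
P3: 0-60 9.4≤11.2, cargo 80≥40 — dominates P5.
P8: 0-60 6.2≤11.2, cargo 60≥40 — dominates P5.
Others (P1, P4, P6, P7, P9) are each worse than P5 on at least one objective.

P2, P3, P8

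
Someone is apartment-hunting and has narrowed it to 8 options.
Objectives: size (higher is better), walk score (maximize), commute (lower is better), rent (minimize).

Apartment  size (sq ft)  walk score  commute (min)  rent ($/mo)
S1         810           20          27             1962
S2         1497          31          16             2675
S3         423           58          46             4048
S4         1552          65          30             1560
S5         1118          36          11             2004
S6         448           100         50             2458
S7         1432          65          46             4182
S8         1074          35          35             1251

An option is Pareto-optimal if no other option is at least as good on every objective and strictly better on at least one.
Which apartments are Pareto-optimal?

S1, S2, S4, S5, S6, S8

S1: not dominated.
S2: not dominated.
S3: dominated by S4 (size 1552≥423, walk score 65≥58, commute 30≤46, rent 1560≤4048).
S4: not dominated (best size).
S5: not dominated (best commute).
S6: not dominated (best walk score).
S7: dominated by S4 (size 1552≥1432, walk score 65≥65, commute 30≤46, rent 1560≤4182).
S8: not dominated (best rent).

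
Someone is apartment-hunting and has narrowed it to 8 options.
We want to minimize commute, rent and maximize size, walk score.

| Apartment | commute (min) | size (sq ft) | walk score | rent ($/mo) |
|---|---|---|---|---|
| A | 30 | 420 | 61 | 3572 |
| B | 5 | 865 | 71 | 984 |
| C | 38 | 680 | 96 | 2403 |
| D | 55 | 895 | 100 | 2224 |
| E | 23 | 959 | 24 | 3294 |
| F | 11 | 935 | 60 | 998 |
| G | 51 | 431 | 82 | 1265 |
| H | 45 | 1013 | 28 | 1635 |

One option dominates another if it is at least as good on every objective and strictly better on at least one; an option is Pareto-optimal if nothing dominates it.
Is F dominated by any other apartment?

No

A: worse on commute (30 vs 11).
B: worse on size (865 vs 935).
C: worse on commute (38 vs 11).
D: worse on commute (55 vs 11).
E: worse on commute (23 vs 11).
G: worse on commute (51 vs 11).
H: worse on commute (45 vs 11).
No option is at least as good as F on every objective and strictly better on one.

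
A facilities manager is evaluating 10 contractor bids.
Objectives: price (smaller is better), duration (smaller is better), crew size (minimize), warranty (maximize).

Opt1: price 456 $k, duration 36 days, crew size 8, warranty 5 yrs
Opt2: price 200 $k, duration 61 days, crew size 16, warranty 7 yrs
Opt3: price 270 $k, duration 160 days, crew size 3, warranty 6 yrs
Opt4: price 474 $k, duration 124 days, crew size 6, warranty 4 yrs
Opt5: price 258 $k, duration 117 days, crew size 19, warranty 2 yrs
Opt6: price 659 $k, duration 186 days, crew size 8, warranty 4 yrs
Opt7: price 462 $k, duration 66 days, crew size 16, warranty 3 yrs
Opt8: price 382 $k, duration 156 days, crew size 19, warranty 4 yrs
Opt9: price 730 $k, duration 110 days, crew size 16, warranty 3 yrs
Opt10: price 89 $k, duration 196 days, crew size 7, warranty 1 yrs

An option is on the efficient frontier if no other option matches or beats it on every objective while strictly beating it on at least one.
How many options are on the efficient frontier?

Opt1: not dominated (best duration).
Opt2: not dominated (best warranty).
Opt3: not dominated (best crew size).
Opt4: not dominated.
Opt5: dominated by Opt2 (price 200≤258, duration 61≤117, crew size 16≤19, warranty 7≥2).
Opt6: dominated by Opt1 (price 456≤659, duration 36≤186, crew size 8≤8, warranty 5≥4).
Opt7: dominated by Opt1 (price 456≤462, duration 36≤66, crew size 8≤16, warranty 5≥3).
Opt8: dominated by Opt2 (price 200≤382, duration 61≤156, crew size 16≤19, warranty 7≥4).
Opt9: dominated by Opt1 (price 456≤730, duration 36≤110, crew size 8≤16, warranty 5≥3).
Opt10: not dominated (best price).
Pareto-optimal: Opt1, Opt2, Opt3, Opt4, Opt10 → 5.

5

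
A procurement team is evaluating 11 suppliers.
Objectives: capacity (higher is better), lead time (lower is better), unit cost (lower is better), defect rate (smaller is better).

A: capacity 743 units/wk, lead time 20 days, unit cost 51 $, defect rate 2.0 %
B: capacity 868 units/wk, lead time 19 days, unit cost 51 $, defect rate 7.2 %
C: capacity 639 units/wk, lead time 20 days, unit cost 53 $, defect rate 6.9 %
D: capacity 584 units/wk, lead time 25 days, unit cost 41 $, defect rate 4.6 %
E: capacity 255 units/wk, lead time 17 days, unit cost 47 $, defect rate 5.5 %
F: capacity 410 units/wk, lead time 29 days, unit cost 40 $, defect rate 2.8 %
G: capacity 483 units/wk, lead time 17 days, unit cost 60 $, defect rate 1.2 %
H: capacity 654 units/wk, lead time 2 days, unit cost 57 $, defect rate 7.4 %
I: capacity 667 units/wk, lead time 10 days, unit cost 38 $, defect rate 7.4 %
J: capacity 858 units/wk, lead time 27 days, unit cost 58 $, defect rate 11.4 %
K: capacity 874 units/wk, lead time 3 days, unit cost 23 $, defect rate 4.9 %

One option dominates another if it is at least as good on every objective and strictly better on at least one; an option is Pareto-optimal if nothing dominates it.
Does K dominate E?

K vs E: capacity 874≥255, lead time 3≤17, unit cost 23≤47, defect rate 4.9≤5.5 — K is at least as good on every objective with at least one strict improvement.

Yes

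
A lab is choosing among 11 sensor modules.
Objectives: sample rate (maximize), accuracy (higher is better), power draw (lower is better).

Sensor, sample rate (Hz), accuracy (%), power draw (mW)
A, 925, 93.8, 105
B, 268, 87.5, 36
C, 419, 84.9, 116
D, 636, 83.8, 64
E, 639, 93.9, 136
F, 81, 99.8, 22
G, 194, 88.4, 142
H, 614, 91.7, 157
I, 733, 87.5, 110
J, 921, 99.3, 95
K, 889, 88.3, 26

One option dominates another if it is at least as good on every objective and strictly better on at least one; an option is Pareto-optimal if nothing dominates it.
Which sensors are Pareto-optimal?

A, F, J, K

A: not dominated (best sample rate).
B: dominated by K (sample rate 889≥268, accuracy 88.3≥87.5, power draw 26≤36).
C: dominated by A (sample rate 925≥419, accuracy 93.8≥84.9, power draw 105≤116).
D: dominated by K (sample rate 889≥636, accuracy 88.3≥83.8, power draw 26≤64).
E: dominated by J (sample rate 921≥639, accuracy 99.3≥93.9, power draw 95≤136).
F: not dominated (best accuracy).
G: dominated by A (sample rate 925≥194, accuracy 93.8≥88.4, power draw 105≤142).
H: dominated by A (sample rate 925≥614, accuracy 93.8≥91.7, power draw 105≤157).
I: dominated by A (sample rate 925≥733, accuracy 93.8≥87.5, power draw 105≤110).
J: not dominated.
K: not dominated.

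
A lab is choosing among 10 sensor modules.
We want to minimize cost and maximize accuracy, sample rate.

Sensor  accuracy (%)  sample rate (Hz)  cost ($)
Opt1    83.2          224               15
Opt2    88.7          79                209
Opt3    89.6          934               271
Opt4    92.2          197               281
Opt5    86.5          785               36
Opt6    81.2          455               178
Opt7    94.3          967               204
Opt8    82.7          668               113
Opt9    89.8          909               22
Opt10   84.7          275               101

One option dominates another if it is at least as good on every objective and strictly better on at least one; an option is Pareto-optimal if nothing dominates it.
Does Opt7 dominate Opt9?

Opt7 vs Opt9: Opt7 is worse on cost (204 vs 22), so it does not dominate Opt9.

No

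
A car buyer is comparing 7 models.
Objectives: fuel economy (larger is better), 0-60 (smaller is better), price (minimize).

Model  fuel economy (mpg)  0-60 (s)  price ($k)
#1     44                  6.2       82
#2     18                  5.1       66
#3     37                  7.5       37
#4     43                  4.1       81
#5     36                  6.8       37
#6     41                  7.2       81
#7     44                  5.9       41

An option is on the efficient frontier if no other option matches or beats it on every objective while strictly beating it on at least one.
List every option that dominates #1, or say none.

#7

#7: fuel economy 44≥44, 0-60 5.9≤6.2, price 41≤82 — dominates #1.
Others (#2, #3, #4, #5, #6) are each worse than #1 on at least one objective.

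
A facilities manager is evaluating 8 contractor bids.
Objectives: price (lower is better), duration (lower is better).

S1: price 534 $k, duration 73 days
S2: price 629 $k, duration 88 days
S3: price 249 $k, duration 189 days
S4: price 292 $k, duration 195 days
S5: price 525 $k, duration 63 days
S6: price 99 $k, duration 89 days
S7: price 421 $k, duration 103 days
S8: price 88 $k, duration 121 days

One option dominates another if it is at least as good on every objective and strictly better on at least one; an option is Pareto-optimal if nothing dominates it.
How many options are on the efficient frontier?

3

S1: dominated by S5 (price 525≤534, duration 63≤73).
S2: dominated by S1 (price 534≤629, duration 73≤88).
S3: dominated by S6 (price 99≤249, duration 89≤189).
S4: dominated by S3 (price 249≤292, duration 189≤195).
S5: not dominated (best duration).
S6: not dominated.
S7: dominated by S6 (price 99≤421, duration 89≤103).
S8: not dominated (best price).
Pareto-optimal: S5, S6, S8 → 3.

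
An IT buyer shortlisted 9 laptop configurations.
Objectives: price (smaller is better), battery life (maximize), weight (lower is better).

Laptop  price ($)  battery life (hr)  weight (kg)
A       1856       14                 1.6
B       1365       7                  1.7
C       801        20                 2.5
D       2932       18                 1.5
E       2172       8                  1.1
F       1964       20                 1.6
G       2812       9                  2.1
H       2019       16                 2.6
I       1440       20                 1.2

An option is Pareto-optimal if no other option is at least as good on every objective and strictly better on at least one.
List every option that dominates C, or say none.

none

A: worse on price (1856 vs 801).
B: worse on price (1365 vs 801).
D: worse on price (2932 vs 801).
E: worse on price (2172 vs 801).
F: worse on price (1964 vs 801).
G: worse on price (2812 vs 801).
H: worse on price (2019 vs 801).
I: worse on price (1440 vs 801).
No option dominates C.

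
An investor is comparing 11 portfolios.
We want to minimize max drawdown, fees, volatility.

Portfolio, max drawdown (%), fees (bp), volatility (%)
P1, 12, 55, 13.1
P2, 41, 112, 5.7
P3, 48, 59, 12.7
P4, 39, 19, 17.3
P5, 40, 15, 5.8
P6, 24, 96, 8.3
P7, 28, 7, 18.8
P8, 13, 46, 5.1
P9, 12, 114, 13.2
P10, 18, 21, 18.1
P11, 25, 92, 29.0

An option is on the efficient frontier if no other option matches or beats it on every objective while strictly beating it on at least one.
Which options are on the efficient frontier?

P1, P4, P5, P7, P8, P10

P1: not dominated.
P2: dominated by P8 (max drawdown 13≤41, fees 46≤112, volatility 5.1≤5.7).
P3: dominated by P5 (max drawdown 40≤48, fees 15≤59, volatility 5.8≤12.7).
P4: not dominated.
P5: not dominated.
P6: dominated by P8 (max drawdown 13≤24, fees 46≤96, volatility 5.1≤8.3).
P7: not dominated (best fees).
P8: not dominated (best volatility).
P9: dominated by P1 (max drawdown 12≤12, fees 55≤114, volatility 13.1≤13.2).
P10: not dominated.
P11: dominated by P1 (max drawdown 12≤25, fees 55≤92, volatility 13.1≤29.0).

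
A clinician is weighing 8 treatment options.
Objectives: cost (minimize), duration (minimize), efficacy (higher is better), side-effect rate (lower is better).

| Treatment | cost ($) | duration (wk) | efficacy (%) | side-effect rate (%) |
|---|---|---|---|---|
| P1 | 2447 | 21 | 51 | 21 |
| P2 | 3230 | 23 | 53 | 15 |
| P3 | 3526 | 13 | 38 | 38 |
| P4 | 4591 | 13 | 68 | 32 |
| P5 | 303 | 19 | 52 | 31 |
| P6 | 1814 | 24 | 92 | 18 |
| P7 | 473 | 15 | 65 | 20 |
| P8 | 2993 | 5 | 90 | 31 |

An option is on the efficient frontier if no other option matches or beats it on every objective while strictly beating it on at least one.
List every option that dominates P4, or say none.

P8

P8: cost 2993≤4591, duration 5≤13, efficacy 90≥68, side-effect rate 31≤32 — dominates P4.
Others (P1, P2, P3, P5, P6, P7) are each worse than P4 on at least one objective.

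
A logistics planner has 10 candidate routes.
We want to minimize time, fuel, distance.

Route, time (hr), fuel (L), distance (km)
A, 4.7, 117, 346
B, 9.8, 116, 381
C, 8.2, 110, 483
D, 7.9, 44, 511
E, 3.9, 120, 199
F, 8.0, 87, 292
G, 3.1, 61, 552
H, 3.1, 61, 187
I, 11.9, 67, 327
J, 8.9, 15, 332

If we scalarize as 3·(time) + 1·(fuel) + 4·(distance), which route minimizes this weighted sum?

H

A: 3·4.7 + 1·117 + 4·346 = 1515.1
B: 3·9.8 + 1·116 + 4·381 = 1669.4
C: 3·8.2 + 1·110 + 4·483 = 2066.6
D: 3·7.9 + 1·44 + 4·511 = 2111.7
E: 3·3.9 + 1·120 + 4·199 = 927.7
F: 3·8.0 + 1·87 + 4·292 = 1279.0
G: 3·3.1 + 1·61 + 4·552 = 2278.3
H: 3·3.1 + 1·61 + 4·187 = 818.3
I: 3·11.9 + 1·67 + 4·327 = 1410.7
J: 3·8.9 + 1·15 + 4·332 = 1369.7
Lowest: H at 818.3.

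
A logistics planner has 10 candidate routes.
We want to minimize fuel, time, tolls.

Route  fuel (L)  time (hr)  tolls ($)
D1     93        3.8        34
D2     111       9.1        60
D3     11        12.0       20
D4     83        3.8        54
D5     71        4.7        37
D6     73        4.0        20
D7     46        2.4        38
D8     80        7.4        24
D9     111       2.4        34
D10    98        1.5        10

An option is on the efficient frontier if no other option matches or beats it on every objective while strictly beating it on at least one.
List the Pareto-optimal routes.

D1: not dominated.
D2: dominated by D1 (fuel 93≤111, time 3.8≤9.1, tolls 34≤60).
D3: not dominated (best fuel).
D4: dominated by D7 (fuel 46≤83, time 2.4≤3.8, tolls 38≤54).
D5: not dominated.
D6: not dominated.
D7: not dominated.
D8: dominated by D6 (fuel 73≤80, time 4.0≤7.4, tolls 20≤24).
D9: dominated by D10 (fuel 98≤111, time 1.5≤2.4, tolls 10≤34).
D10: not dominated (best time).

D1, D3, D5, D6, D7, D10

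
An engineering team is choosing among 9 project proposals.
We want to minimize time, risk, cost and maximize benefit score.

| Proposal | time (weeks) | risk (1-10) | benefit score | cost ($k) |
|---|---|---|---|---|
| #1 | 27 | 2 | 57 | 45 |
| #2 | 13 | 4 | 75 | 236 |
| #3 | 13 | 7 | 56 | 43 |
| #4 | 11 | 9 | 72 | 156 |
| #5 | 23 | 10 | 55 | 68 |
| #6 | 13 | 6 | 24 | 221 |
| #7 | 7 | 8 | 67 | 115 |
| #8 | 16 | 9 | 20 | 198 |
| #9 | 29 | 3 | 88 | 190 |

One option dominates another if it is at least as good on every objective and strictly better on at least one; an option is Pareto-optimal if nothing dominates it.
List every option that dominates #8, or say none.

#3: time 13≤16, risk 7≤9, benefit score 56≥20, cost 43≤198 — dominates #8.
#4: time 11≤16, risk 9≤9, benefit score 72≥20, cost 156≤198 — dominates #8.
#7: time 7≤16, risk 8≤9, benefit score 67≥20, cost 115≤198 — dominates #8.
Others (#1, #2, #5, #6, #9) are each worse than #8 on at least one objective.

#3, #4, #7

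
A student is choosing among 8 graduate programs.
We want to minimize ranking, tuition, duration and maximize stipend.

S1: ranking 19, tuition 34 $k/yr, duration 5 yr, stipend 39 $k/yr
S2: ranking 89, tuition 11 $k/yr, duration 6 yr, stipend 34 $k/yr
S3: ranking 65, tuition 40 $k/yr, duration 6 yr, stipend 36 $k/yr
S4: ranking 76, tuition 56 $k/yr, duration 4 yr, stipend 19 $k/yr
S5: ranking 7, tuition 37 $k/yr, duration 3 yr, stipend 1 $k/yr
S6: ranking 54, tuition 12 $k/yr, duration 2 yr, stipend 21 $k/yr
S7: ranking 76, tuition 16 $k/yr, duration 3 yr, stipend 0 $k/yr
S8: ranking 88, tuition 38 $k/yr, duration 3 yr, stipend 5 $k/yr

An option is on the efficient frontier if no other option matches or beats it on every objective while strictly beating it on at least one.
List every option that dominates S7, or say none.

S6: ranking 54≤76, tuition 12≤16, duration 2≤3, stipend 21≥0 — dominates S7.
Others (S1, S2, S3, S4, S5, S8) are each worse than S7 on at least one objective.

S6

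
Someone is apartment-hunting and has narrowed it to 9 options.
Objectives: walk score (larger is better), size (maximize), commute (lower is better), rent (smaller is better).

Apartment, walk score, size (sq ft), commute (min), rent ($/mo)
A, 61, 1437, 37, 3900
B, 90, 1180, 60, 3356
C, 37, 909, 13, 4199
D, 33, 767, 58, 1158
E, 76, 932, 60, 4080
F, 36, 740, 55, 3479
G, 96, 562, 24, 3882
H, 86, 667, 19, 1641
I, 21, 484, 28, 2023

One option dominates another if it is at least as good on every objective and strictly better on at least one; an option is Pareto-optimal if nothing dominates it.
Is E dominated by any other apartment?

B vs E: walk score 90≥76, size 1180≥932, commute 60≤60, rent 3356≤4080 — B is at least as good on every objective and strictly better on at least one, so B dominates E.

Yes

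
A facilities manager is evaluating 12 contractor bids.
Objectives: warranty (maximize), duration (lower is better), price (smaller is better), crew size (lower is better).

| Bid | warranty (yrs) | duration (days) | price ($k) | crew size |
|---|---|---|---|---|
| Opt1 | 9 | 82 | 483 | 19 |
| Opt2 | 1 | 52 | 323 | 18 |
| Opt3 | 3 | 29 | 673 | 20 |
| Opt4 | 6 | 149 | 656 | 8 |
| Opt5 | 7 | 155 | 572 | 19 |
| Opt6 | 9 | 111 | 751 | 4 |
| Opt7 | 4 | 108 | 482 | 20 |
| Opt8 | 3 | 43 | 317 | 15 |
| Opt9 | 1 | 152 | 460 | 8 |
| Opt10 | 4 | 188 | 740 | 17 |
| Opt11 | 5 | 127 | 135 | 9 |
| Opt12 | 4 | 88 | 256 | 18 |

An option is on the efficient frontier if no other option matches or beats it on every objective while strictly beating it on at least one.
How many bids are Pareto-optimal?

Opt1: not dominated.
Opt2: dominated by Opt8 (warranty 3≥1, duration 43≤52, price 317≤323, crew size 15≤18).
Opt3: not dominated (best duration).
Opt4: not dominated.
Opt5: dominated by Opt1 (warranty 9≥7, duration 82≤155, price 483≤572, crew size 19≤19).
Opt6: not dominated (best crew size).
Opt7: dominated by Opt12 (warranty 4≥4, duration 88≤108, price 256≤482, crew size 18≤20).
Opt8: not dominated.
Opt9: not dominated.
Opt10: dominated by Opt4 (warranty 6≥4, duration 149≤188, price 656≤740, crew size 8≤17).
Opt11: not dominated (best price).
Opt12: not dominated.
Pareto-optimal: Opt1, Opt3, Opt4, Opt6, Opt8, Opt9, Opt11, Opt12 → 8.

8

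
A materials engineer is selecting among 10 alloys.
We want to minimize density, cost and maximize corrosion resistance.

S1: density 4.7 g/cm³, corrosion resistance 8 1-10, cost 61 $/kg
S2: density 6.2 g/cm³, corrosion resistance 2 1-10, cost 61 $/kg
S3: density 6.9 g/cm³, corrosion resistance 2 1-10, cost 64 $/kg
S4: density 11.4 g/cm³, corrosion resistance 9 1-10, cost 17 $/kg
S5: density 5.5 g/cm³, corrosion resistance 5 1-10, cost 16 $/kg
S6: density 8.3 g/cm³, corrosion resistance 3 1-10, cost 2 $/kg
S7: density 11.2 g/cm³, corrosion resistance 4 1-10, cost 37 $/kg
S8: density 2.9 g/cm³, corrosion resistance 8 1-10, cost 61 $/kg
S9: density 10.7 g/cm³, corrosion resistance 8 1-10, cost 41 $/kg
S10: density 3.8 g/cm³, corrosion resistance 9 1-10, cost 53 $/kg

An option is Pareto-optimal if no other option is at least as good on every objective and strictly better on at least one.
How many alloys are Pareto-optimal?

S1: dominated by S8 (density 2.9≤4.7, corrosion resistance 8≥8, cost 61≤61).
S2: dominated by S1 (density 4.7≤6.2, corrosion resistance 8≥2, cost 61≤61).
S3: dominated by S1 (density 4.7≤6.9, corrosion resistance 8≥2, cost 61≤64).
S4: not dominated.
S5: not dominated.
S6: not dominated (best cost).
S7: dominated by S5 (density 5.5≤11.2, corrosion resistance 5≥4, cost 16≤37).
S8: not dominated (best density).
S9: not dominated.
S10: not dominated.
Pareto-optimal: S4, S5, S6, S8, S9, S10 → 6.

6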